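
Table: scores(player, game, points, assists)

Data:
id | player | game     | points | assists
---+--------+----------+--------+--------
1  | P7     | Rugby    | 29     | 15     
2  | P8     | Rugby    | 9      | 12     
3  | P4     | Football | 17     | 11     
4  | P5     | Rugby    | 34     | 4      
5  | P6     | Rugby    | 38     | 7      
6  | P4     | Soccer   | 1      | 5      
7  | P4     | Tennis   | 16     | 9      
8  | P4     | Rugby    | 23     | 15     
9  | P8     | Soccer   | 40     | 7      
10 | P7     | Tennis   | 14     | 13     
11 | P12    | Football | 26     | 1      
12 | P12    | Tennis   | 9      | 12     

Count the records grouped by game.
SELECT game, COUNT(*) as count
FROM scores
GROUP BY game

Result:
  Football: 2
  Rugby: 5
  Soccer: 2
  Tennis: 3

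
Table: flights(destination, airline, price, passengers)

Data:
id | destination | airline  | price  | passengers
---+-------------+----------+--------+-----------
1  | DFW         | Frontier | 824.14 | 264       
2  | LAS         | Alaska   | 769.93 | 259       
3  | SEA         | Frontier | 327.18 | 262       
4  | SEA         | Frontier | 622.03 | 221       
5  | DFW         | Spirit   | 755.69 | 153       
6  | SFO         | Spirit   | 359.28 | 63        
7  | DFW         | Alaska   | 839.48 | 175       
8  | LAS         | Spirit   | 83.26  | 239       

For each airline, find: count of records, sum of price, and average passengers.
SELECT airline,
       COUNT(*) as cnt,
       SUM(price) as total_price,
       AVG(passengers) as avg_passengers
FROM flights
GROUP BY airline

Result:
  Alaska: 2 records, 1609.41 total price, 217.00 avg passengers
  Frontier: 3 records, 1773.35 total price, 249.00 avg passengers
  Spirit: 3 records, 1198.23 total price, 151.67 avg passengers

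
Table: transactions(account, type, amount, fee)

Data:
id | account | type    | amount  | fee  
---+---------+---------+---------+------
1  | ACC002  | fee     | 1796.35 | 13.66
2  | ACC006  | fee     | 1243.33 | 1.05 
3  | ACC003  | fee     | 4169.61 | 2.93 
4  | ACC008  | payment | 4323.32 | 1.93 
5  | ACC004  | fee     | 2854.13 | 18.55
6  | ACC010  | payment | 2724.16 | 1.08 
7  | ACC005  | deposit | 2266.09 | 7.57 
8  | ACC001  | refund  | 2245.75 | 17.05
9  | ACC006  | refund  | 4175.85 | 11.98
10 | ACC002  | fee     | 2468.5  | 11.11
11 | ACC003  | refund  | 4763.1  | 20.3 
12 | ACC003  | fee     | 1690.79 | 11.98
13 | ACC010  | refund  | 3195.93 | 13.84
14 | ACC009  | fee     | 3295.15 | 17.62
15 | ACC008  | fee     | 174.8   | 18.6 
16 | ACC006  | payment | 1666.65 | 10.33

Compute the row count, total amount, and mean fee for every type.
SELECT type,
       COUNT(*) as cnt,
       SUM(amount) as total_amount,
       AVG(fee) as avg_fee
FROM transactions
GROUP BY type

Result:
  deposit: 1 records, 2266.09 total amount, 7.57 avg fee
  fee: 8 records, 17692.66 total amount, 11.94 avg fee
  payment: 3 records, 8714.13 total amount, 4.45 avg fee
  refund: 4 records, 14380.63 total amount, 15.79 avg fee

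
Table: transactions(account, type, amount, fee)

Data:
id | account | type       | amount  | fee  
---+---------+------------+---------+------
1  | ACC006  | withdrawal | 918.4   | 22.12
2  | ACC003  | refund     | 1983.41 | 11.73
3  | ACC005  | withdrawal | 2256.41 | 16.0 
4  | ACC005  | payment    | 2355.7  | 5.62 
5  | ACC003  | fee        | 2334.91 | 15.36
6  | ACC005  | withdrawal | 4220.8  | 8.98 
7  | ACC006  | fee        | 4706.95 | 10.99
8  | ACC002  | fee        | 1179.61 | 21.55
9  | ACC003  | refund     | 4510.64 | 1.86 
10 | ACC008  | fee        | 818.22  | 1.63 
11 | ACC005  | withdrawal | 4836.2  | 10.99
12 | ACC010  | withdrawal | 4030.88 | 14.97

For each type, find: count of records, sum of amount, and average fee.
SELECT type,
       COUNT(*) as cnt,
       SUM(amount) as total_amount,
       AVG(fee) as avg_fee
FROM transactions
GROUP BY type

Result:
  fee: 4 records, 9039.69 total amount, 12.38 avg fee
  payment: 1 records, 2355.70 total amount, 5.62 avg fee
  refund: 2 records, 6494.05 total amount, 6.80 avg fee
  withdrawal: 5 records, 16262.69 total amount, 14.61 avg fee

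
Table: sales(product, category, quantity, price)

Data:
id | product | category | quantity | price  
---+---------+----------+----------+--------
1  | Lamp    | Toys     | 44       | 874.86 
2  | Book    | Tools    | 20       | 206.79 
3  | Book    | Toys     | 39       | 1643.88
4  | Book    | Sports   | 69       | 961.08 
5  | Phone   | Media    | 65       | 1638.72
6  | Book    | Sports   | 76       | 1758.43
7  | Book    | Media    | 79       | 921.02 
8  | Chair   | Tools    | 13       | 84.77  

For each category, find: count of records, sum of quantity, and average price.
SELECT category,
       COUNT(*) as cnt,
       SUM(quantity) as total_quantity,
       AVG(price) as avg_price
FROM sales
GROUP BY category

Result:
  Media: 2 records, 144 total quantity, 1279.87 avg price
  Sports: 2 records, 145 total quantity, 1359.76 avg price
  Tools: 2 records, 33 total quantity, 145.78 avg price
  Toys: 2 records, 83 total quantity, 1259.37 avg price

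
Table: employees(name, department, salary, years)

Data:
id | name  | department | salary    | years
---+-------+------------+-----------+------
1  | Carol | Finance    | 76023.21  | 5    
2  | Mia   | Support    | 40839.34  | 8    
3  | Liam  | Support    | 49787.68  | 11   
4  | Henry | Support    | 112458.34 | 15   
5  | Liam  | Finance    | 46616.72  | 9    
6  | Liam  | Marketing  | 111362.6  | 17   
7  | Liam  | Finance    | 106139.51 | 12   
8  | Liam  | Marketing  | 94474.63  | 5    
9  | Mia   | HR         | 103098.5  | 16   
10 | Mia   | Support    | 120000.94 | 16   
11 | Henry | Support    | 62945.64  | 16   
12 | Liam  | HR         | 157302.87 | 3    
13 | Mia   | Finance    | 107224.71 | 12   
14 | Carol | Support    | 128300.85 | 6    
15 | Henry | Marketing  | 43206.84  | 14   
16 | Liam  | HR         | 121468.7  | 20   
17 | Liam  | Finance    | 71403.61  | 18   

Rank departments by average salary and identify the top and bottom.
SELECT department, AVG(salary)
FROM employees
GROUP BY department
ORDER BY AVG(salary)

All groups:
  Finance: 81481.55
  Marketing: 83014.69
  Support: 85722.13
  HR: 127290.02

Highest: HR (127290.02)
Lowest: Finance (81481.55)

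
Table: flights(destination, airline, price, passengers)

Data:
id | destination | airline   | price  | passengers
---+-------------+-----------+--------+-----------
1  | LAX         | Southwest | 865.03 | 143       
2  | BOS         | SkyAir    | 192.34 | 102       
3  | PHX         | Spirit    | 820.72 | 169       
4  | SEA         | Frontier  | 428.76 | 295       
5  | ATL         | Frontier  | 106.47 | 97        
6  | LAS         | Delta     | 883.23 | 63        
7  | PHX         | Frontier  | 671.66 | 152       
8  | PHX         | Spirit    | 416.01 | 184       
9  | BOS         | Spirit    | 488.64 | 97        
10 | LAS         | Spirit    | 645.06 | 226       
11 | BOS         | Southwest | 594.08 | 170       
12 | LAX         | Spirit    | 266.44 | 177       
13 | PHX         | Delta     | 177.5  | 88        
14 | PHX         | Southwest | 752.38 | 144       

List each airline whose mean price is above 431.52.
SELECT airline, AVG(price)
FROM flights
GROUP BY airline
HAVING AVG(price) > 431.52

Result:
  Delta: avg=530.37
  Southwest: avg=737.16
  Spirit: avg=527.37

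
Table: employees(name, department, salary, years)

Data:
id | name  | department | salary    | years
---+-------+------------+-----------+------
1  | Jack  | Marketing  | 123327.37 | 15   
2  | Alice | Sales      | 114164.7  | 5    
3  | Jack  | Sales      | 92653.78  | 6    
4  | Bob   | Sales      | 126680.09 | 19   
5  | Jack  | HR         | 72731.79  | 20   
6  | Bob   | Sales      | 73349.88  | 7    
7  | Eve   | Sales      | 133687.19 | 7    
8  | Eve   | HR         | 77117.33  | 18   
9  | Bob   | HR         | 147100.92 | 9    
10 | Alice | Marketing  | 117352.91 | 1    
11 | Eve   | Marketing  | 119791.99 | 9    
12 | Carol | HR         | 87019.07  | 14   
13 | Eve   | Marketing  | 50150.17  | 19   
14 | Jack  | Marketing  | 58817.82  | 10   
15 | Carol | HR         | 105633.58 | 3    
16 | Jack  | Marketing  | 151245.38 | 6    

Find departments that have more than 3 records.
SELECT department, COUNT(*) as cnt
FROM employees
GROUP BY department
HAVING COUNT(*) > 3

Result:
  HR: 5
  Marketing: 6
  Sales: 5

Note: HAVING filters groups after aggregation, WHERE filters rows before.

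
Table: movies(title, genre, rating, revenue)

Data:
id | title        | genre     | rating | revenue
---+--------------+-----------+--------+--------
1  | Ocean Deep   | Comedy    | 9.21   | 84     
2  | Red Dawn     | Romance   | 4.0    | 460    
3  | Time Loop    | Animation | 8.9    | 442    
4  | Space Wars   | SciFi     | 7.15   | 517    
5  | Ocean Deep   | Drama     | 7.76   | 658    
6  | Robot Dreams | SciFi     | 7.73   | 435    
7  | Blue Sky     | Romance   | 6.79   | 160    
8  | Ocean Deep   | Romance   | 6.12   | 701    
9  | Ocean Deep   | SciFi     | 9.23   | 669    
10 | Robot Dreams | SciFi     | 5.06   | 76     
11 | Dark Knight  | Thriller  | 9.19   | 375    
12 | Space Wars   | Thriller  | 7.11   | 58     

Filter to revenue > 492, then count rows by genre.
SELECT genre, COUNT(*)
FROM movies
WHERE revenue > 492
GROUP BY genre

Note: WHERE filters rows before grouping.

Result:
  Drama: 1
  Romance: 1
  SciFi: 2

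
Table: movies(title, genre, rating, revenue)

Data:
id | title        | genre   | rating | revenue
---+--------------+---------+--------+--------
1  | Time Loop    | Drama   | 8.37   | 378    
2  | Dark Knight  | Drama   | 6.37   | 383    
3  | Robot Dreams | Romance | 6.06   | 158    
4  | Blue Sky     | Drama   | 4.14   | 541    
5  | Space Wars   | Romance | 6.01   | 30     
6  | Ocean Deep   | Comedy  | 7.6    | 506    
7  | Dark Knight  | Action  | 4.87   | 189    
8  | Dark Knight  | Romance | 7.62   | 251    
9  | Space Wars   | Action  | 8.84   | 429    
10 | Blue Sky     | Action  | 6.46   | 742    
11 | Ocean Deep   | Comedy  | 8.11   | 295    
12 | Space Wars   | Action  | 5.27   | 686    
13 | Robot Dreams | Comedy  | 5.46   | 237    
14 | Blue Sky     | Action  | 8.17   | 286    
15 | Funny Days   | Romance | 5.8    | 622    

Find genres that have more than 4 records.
SELECT genre, COUNT(*) as cnt
FROM movies
GROUP BY genre
HAVING COUNT(*) > 4

Result:
  Action: 5

Note: HAVING filters groups after aggregation, WHERE filters rows before.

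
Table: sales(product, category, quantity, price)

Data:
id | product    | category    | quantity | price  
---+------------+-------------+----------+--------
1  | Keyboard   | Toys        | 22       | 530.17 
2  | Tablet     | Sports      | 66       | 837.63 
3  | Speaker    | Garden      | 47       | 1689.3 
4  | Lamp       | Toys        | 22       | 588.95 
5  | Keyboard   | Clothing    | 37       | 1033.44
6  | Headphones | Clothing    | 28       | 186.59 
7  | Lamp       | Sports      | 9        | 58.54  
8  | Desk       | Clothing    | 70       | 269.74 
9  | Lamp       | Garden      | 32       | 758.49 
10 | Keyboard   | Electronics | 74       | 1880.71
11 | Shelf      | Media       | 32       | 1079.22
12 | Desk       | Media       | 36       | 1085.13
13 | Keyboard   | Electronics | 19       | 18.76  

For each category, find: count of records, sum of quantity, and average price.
SELECT category,
       COUNT(*) as cnt,
       SUM(quantity) as total_quantity,
       AVG(price) as avg_price
FROM sales
GROUP BY category

Result:
  Clothing: 3 records, 135 total quantity, 496.59 avg price
  Electronics: 2 records, 93 total quantity, 949.74 avg price
  Garden: 2 records, 79 total quantity, 1223.90 avg price
  Media: 2 records, 68 total quantity, 1082.18 avg price
  Sports: 2 records, 75 total quantity, 448.09 avg price
  Toys: 2 records, 44 total quantity, 559.56 avg price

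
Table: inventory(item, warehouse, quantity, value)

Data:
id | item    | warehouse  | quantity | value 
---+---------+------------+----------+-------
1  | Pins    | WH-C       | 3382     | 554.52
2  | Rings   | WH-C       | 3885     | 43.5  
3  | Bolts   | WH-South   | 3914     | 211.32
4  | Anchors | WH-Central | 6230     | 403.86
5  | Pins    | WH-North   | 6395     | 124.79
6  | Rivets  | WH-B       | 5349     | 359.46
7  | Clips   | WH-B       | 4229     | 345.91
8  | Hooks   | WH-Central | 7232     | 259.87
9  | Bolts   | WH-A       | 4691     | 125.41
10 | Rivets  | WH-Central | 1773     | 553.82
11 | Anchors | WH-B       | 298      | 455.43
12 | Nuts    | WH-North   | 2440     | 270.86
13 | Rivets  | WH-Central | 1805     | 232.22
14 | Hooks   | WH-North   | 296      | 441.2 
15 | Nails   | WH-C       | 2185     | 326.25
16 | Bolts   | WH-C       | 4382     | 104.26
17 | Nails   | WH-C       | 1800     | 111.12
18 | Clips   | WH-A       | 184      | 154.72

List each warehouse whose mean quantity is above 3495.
SELECT warehouse, AVG(quantity)
FROM inventory
GROUP BY warehouse
HAVING AVG(quantity) > 3495

Result:
  WH-Central: avg=4260.00
  WH-South: avg=3914.00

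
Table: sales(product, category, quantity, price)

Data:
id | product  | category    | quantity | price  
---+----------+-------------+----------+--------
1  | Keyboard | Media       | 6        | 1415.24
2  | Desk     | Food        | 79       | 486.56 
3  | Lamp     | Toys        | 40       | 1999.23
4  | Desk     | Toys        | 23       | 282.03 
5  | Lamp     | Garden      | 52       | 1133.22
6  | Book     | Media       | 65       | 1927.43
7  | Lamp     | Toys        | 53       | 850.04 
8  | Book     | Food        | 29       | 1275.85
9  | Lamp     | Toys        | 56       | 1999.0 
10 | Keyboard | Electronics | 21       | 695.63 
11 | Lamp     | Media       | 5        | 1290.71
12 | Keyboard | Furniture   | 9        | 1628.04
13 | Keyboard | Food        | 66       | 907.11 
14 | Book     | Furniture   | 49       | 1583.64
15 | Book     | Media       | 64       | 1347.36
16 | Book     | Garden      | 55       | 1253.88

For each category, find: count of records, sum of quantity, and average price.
SELECT category,
       COUNT(*) as cnt,
       SUM(quantity) as total_quantity,
       AVG(price) as avg_price
FROM sales
GROUP BY category

Result:
  Electronics: 1 records, 21 total quantity, 695.63 avg price
  Food: 3 records, 174 total quantity, 889.84 avg price
  Furniture: 2 records, 58 total quantity, 1605.84 avg price
  Garden: 2 records, 107 total quantity, 1193.55 avg price
  Media: 4 records, 140 total quantity, 1495.19 avg price
  Toys: 4 records, 172 total quantity, 1282.58 avg price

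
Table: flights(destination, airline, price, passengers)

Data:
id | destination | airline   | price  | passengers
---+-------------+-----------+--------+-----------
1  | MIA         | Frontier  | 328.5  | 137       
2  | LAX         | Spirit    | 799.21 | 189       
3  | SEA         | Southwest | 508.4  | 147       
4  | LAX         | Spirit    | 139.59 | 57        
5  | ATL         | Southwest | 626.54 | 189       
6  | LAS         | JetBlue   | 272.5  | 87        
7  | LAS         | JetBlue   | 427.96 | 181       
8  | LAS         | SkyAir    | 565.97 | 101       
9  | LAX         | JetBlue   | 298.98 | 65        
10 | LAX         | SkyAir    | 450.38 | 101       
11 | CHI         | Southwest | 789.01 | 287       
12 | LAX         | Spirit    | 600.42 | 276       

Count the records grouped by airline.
SELECT airline, COUNT(*) as count
FROM flights
GROUP BY airline

Result:
  Frontier: 1
  JetBlue: 3
  SkyAir: 2
  Southwest: 3
  Spirit: 3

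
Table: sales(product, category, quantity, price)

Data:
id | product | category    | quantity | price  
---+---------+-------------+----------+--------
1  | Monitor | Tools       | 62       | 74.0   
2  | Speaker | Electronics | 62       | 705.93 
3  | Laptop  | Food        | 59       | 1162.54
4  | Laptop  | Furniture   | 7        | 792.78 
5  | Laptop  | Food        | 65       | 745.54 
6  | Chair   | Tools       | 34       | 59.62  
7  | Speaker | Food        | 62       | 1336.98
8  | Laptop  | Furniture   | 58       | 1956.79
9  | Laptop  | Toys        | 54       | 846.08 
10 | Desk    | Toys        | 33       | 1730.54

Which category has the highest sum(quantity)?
SELECT category, SUM(quantity) as val
FROM sales
GROUP BY category
ORDER BY val DESC
LIMIT 1

Result: Food with sum(quantity) = 186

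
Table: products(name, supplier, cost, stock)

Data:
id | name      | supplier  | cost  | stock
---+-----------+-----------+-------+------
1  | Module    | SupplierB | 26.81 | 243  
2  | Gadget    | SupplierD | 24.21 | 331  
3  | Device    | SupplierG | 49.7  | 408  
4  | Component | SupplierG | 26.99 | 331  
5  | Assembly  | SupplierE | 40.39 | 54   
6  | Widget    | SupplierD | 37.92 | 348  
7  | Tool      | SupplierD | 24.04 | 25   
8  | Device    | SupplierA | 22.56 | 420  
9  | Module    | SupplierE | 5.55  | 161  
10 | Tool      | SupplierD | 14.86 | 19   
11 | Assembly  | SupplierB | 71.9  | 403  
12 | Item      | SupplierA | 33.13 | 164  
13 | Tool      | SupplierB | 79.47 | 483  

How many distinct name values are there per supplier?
SELECT supplier, COUNT(DISTINCT name)
FROM products
GROUP BY supplier

Result:
  SupplierA: 2 distinct
  SupplierB: 3 distinct
  SupplierD: 3 distinct
  SupplierE: 2 distinct
  SupplierG: 2 distinct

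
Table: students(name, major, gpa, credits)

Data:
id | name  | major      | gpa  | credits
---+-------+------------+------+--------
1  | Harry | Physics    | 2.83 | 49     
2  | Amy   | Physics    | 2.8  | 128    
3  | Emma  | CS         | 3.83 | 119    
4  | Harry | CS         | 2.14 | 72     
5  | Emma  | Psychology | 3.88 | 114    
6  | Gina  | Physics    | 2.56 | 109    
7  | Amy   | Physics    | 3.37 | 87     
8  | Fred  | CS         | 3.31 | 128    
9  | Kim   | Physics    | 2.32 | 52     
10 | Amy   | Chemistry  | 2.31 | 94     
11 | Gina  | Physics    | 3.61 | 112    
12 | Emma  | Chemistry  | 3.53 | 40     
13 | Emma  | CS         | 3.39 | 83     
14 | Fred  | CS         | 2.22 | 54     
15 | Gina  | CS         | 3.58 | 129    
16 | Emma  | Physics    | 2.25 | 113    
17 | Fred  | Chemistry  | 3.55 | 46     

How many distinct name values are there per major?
SELECT major, COUNT(DISTINCT name)
FROM students
GROUP BY major

Result:
  CS: 4 distinct
  Chemistry: 3 distinct
  Physics: 5 distinct
  Psychology: 1 distinct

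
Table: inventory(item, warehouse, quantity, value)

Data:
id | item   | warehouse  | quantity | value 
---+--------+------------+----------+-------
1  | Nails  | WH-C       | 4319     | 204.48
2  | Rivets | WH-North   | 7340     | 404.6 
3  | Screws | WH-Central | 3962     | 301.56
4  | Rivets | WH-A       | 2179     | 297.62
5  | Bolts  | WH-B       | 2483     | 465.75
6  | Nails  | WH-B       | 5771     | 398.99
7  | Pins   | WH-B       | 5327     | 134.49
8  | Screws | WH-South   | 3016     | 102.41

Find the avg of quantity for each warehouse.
SELECT warehouse, AVG(quantity) as result
FROM inventory
GROUP BY warehouse

Result:
  WH-A: 2179.00
  WH-B: 4527.00
  WH-C: 4319.00
  WH-Central: 3962.00
  WH-North: 7340.00
  WH-South: 3016.00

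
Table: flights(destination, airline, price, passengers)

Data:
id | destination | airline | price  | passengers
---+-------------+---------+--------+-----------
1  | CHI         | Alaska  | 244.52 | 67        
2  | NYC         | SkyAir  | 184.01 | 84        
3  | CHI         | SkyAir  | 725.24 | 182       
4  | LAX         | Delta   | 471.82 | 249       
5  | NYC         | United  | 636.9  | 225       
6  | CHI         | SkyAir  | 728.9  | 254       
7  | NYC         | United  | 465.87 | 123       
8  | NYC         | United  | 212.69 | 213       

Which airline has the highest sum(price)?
SELECT airline, SUM(price) as val
FROM flights
GROUP BY airline
ORDER BY val DESC
LIMIT 1

Result: SkyAir with sum(price) = 1638.15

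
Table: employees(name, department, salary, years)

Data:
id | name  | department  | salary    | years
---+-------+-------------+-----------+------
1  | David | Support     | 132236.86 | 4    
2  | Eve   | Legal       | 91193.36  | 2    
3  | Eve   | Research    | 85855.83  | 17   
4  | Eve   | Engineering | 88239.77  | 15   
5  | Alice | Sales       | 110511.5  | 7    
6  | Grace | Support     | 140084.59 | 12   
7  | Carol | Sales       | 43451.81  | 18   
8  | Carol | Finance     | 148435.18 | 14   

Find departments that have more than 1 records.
SELECT department, COUNT(*) as cnt
FROM employees
GROUP BY department
HAVING COUNT(*) > 1

Result:
  Sales: 2
  Support: 2

Note: HAVING filters groups after aggregation, WHERE filters rows before.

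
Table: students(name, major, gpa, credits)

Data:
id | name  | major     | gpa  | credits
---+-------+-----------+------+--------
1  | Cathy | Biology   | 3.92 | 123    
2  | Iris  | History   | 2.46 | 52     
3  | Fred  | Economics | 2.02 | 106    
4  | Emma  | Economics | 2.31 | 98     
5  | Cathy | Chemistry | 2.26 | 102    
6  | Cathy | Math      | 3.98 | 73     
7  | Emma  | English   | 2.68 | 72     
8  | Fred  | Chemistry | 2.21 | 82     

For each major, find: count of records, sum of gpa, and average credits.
SELECT major,
       COUNT(*) as cnt,
       SUM(gpa) as total_gpa,
       AVG(credits) as avg_credits
FROM students
GROUP BY major

Result:
  Biology: 1 records, 3.92 total gpa, 123.00 avg credits
  Chemistry: 2 records, 4.47 total gpa, 92.00 avg credits
  Economics: 2 records, 4.33 total gpa, 102.00 avg credits
  English: 1 records, 2.68 total gpa, 72.00 avg credits
  History: 1 records, 2.46 total gpa, 52.00 avg credits
  Math: 1 records, 3.98 total gpa, 73.00 avg credits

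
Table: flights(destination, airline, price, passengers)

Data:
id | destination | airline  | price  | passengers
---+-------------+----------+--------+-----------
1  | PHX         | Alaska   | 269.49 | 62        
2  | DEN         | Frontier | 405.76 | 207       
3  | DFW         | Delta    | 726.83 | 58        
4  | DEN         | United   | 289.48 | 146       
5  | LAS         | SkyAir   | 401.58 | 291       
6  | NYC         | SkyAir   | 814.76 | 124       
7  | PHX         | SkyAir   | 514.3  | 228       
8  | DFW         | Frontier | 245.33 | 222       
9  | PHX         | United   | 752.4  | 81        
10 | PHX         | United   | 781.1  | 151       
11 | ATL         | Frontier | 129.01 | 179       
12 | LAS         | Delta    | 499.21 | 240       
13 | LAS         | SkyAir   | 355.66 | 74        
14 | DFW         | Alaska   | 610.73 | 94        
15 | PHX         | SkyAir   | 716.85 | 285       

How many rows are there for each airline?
SELECT airline, COUNT(*) as count
FROM flights
GROUP BY airline

Result:
  Alaska: 2
  Delta: 2
  Frontier: 3
  SkyAir: 5
  United: 3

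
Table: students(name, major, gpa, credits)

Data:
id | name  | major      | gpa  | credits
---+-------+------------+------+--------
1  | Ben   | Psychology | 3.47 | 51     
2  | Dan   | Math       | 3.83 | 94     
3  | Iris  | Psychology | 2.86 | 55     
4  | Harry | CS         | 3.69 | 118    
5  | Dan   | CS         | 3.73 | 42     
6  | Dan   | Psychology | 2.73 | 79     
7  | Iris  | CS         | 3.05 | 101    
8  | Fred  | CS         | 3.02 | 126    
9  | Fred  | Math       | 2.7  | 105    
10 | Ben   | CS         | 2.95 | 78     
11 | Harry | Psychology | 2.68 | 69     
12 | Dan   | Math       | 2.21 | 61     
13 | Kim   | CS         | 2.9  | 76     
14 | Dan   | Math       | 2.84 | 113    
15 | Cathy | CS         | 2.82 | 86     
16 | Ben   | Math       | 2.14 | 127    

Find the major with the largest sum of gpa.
SELECT major, SUM(gpa) as val
FROM students
GROUP BY major
ORDER BY val DESC
LIMIT 1

Result: CS with sum(gpa) = 22.16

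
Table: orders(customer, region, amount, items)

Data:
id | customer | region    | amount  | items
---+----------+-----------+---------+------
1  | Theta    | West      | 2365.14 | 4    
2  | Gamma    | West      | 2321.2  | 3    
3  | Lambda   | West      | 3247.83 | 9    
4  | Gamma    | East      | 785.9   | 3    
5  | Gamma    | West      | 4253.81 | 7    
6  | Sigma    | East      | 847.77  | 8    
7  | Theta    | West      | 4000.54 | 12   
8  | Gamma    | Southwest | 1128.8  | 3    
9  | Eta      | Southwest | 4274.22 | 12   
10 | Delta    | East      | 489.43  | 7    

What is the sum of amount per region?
SELECT region, SUM(amount) as result
FROM orders
GROUP BY region

Result:
  East: 2123.10
  Southwest: 5403.02
  West: 16188.52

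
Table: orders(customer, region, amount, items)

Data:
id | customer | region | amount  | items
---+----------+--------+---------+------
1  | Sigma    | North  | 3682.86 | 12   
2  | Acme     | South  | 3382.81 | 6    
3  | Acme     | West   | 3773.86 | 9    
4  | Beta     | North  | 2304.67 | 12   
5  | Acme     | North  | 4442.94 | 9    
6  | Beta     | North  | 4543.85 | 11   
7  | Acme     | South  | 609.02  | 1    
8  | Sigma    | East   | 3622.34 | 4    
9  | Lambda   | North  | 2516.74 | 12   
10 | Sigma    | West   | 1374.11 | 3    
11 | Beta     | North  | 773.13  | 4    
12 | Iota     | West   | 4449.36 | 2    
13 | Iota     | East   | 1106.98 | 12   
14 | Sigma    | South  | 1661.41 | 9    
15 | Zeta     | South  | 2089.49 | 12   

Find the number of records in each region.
SELECT region, COUNT(*) as count
FROM orders
GROUP BY region

Result:
  East: 2
  North: 6
  South: 4
  West: 3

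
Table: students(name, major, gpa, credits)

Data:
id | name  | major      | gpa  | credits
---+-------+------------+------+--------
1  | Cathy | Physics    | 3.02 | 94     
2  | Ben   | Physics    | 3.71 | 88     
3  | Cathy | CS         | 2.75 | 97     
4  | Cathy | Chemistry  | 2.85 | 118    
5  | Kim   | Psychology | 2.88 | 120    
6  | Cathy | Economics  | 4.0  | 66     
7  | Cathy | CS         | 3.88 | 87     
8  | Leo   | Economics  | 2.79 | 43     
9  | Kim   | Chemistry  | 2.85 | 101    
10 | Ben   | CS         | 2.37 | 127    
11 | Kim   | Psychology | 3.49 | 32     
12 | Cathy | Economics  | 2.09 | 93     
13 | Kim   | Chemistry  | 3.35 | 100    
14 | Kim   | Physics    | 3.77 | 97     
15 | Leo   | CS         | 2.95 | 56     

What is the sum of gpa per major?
SELECT major, SUM(gpa) as result
FROM students
GROUP BY major

Result:
  CS: 11.95
  Chemistry: 9.05
  Economics: 8.88
  Physics: 10.50
  Psychology: 6.37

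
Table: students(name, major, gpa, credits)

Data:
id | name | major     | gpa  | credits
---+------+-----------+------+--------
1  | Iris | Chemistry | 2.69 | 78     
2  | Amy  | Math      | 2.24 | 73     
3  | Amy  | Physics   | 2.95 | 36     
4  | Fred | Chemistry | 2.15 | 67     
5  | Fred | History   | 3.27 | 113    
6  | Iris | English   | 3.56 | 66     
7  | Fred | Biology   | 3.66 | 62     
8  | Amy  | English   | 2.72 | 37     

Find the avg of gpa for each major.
SELECT major, AVG(gpa) as result
FROM students
GROUP BY major

Result:
  Biology: 3.66
  Chemistry: 2.42
  English: 3.14
  History: 3.27
  Math: 2.24
  Physics: 2.95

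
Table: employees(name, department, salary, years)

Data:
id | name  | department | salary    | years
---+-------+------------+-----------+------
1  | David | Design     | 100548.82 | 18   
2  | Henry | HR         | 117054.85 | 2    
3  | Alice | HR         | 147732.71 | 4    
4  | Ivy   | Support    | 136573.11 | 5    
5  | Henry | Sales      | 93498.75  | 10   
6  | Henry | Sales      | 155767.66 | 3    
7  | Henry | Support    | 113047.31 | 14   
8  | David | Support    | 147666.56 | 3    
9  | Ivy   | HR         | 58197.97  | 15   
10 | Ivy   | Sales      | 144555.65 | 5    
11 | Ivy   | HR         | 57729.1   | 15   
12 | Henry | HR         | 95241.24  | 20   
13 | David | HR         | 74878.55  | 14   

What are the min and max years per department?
SELECT department, MIN(years), MAX(years)
FROM employees
GROUP BY department

Result:
  Design: min=18, max=18
  HR: min=2, max=20
  Sales: min=3, max=10
  Support: min=3, max=14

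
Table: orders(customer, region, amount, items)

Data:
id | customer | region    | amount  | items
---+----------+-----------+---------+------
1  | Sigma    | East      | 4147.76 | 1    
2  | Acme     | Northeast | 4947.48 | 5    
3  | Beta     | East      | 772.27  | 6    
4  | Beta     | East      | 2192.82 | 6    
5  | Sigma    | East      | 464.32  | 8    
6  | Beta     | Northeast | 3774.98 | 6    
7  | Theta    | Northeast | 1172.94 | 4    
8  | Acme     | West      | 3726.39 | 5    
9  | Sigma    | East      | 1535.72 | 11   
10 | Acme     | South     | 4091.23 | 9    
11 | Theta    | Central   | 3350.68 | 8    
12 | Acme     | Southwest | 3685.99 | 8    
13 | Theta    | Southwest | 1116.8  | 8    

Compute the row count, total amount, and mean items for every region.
SELECT region,
       COUNT(*) as cnt,
       SUM(amount) as total_amount,
       AVG(items) as avg_items
FROM orders
GROUP BY region

Result:
  Central: 1 records, 3350.68 total amount, 8.00 avg items
  East: 5 records, 9112.89 total amount, 6.40 avg items
  Northeast: 3 records, 9895.40 total amount, 5.00 avg items
  South: 1 records, 4091.23 total amount, 9.00 avg items
  Southwest: 2 records, 4802.79 total amount, 8.00 avg items
  West: 1 records, 3726.39 total amount, 5.00 avg items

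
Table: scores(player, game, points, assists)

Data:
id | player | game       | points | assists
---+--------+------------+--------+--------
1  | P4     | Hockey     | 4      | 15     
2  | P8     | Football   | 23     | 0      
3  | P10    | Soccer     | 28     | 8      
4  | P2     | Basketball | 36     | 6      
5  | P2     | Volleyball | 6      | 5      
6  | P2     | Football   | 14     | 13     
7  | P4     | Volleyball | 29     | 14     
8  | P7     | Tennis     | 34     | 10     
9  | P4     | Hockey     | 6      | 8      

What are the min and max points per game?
SELECT game, MIN(points), MAX(points)
FROM scores
GROUP BY game

Result:
  Basketball: min=36, max=36
  Football: min=14, max=23
  Hockey: min=4, max=6
  Soccer: min=28, max=28
  Tennis: min=34, max=34
  Volleyball: min=6, max=29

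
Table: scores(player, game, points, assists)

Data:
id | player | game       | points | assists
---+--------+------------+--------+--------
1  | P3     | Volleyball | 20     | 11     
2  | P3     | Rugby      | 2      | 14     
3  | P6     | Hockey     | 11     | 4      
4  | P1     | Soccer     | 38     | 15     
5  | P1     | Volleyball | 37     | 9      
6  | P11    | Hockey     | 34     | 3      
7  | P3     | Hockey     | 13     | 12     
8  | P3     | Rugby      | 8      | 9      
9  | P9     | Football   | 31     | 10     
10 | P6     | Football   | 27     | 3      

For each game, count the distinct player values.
SELECT game, COUNT(DISTINCT player)
FROM scores
GROUP BY game

Result:
  Football: 2 distinct
  Hockey: 3 distinct
  Rugby: 1 distinct
  Soccer: 1 distinct
  Volleyball: 2 distinct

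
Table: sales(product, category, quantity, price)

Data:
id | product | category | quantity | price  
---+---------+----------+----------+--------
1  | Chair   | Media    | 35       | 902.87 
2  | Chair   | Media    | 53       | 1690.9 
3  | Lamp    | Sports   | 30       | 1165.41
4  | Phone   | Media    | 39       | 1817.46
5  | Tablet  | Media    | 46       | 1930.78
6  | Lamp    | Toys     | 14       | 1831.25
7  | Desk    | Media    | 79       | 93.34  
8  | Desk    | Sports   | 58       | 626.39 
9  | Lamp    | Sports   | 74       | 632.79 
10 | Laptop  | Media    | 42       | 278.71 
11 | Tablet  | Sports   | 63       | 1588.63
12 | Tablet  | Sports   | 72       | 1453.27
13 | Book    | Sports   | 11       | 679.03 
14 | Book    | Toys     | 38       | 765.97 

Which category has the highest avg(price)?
SELECT category, AVG(price) as val
FROM sales
GROUP BY category
ORDER BY val DESC
LIMIT 1

Result: Toys with avg(price) = 1298.61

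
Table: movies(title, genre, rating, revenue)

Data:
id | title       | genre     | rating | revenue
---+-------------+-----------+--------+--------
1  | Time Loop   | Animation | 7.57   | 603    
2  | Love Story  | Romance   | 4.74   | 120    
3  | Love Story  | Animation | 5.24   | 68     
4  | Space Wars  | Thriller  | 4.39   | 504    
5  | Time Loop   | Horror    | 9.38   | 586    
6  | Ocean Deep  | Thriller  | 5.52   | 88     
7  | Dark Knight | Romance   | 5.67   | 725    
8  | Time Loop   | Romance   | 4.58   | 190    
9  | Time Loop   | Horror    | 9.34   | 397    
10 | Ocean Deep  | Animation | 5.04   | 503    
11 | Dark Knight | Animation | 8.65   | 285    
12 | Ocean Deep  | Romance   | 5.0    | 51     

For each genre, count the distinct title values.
SELECT genre, COUNT(DISTINCT title)
FROM movies
GROUP BY genre

Result:
  Animation: 4 distinct
  Horror: 1 distinct
  Romance: 4 distinct
  Thriller: 2 distinct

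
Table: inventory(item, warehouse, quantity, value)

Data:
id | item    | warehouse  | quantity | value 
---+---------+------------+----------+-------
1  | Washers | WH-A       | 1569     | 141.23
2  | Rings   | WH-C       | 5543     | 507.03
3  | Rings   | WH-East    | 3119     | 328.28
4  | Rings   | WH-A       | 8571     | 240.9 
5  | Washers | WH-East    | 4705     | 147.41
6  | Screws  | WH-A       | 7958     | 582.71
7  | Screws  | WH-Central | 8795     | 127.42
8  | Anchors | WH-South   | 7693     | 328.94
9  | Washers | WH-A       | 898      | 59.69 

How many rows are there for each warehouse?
SELECT warehouse, COUNT(*) as count
FROM inventory
GROUP BY warehouse

Result:
  WH-A: 4
  WH-C: 1
  WH-Central: 1
  WH-East: 2
  WH-South: 1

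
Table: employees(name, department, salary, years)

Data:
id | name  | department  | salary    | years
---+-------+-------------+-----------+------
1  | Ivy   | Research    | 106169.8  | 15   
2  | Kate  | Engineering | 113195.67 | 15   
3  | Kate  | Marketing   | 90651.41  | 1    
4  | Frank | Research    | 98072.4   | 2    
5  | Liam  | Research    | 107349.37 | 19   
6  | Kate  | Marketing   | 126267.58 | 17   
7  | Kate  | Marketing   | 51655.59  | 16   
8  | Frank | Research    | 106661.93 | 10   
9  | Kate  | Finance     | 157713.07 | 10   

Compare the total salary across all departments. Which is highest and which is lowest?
SELECT department, SUM(salary)
FROM employees
GROUP BY department
ORDER BY SUM(salary)

All groups:
  Engineering: 113195.67
  Finance: 157713.07
  Marketing: 268574.58
  Research: 418253.50

Highest: Research (418253.50)
Lowest: Engineering (113195.67)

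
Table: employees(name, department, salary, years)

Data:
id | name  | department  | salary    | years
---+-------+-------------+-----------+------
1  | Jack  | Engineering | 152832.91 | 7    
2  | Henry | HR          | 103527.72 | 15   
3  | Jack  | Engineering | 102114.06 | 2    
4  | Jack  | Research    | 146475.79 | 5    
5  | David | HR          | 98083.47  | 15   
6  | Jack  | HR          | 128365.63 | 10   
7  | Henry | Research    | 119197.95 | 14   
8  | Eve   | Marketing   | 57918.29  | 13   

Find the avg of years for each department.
SELECT department, AVG(years) as result
FROM employees
GROUP BY department

Result:
  Engineering: 4.50
  HR: 13.33
  Marketing: 13.00
  Research: 9.50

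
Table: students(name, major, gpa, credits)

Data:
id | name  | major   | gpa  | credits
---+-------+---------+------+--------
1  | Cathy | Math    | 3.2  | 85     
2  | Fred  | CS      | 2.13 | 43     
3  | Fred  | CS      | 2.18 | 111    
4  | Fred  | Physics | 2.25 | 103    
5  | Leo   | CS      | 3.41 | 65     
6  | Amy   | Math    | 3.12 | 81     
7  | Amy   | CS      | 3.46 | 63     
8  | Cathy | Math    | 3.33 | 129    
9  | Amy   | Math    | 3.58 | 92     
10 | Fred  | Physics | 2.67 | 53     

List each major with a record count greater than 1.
SELECT major, COUNT(*) as cnt
FROM students
GROUP BY major
HAVING COUNT(*) > 1

Result:
  CS: 4
  Math: 4
  Physics: 2

Note: HAVING filters groups after aggregation, WHERE filters rows before.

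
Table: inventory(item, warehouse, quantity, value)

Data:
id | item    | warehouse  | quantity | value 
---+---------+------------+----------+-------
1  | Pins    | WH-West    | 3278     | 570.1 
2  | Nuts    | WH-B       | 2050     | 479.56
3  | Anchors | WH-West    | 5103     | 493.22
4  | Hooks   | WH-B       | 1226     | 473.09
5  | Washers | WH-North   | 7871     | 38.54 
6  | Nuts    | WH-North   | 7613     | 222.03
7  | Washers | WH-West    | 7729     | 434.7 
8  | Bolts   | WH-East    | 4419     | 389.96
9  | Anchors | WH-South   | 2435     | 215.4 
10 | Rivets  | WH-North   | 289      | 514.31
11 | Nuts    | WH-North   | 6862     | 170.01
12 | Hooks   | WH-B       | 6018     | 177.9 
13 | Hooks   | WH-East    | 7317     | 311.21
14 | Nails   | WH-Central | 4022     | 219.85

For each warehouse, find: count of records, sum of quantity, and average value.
SELECT warehouse,
       COUNT(*) as cnt,
       SUM(quantity) as total_quantity,
       AVG(value) as avg_value
FROM inventory
GROUP BY warehouse

Result:
  WH-B: 3 records, 9294 total quantity, 376.85 avg value
  WH-Central: 1 records, 4022 total quantity, 219.85 avg value
  WH-East: 2 records, 11736 total quantity, 350.59 avg value
  WH-North: 4 records, 22635 total quantity, 236.22 avg value
  WH-South: 1 records, 2435 total quantity, 215.40 avg value
  WH-West: 3 records, 16110 total quantity, 499.34 avg value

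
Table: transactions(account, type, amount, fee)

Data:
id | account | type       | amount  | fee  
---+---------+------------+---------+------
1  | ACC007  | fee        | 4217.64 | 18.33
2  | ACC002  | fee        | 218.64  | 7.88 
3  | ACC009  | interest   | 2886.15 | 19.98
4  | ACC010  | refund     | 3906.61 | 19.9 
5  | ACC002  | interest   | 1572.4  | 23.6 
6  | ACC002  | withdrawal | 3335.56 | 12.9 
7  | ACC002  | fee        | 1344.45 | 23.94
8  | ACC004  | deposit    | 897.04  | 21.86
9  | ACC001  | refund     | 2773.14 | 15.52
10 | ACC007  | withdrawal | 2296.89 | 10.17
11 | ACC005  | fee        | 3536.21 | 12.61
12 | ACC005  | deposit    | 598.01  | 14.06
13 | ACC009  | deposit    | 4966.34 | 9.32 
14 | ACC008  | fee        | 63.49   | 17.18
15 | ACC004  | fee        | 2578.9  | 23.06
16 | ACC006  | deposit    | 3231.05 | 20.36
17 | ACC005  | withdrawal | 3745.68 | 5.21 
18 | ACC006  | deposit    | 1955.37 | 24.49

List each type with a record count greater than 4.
SELECT type, COUNT(*) as cnt
FROM transactions
GROUP BY type
HAVING COUNT(*) > 4

Result:
  deposit: 5
  fee: 6

Note: HAVING filters groups after aggregation, WHERE filters rows before.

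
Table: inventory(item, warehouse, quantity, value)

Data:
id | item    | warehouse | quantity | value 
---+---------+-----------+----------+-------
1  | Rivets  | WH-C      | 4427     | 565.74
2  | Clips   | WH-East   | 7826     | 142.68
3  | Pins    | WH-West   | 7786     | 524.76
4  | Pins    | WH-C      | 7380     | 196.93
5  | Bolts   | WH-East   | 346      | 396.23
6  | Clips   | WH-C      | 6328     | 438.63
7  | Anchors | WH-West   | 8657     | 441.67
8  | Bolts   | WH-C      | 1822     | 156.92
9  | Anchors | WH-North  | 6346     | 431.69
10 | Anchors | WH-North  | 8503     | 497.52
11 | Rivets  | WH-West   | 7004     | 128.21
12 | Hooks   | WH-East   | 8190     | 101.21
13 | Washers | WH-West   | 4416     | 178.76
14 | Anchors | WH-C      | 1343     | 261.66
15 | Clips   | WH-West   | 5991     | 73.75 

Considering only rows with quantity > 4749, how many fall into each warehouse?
SELECT warehouse, COUNT(*)
FROM inventory
WHERE quantity > 4749
GROUP BY warehouse

Note: WHERE filters rows before grouping.

Result:
  WH-C: 2
  WH-East: 2
  WH-North: 2
  WH-West: 4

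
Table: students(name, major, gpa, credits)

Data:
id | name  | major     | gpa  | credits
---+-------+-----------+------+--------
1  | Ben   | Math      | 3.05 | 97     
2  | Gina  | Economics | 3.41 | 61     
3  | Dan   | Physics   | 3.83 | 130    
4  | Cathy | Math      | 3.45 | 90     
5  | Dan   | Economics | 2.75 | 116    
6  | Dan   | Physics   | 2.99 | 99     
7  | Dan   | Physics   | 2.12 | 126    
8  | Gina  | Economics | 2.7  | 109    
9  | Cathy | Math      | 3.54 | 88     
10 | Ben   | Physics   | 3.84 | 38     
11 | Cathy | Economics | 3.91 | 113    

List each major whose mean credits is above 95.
SELECT major, AVG(credits)
FROM students
GROUP BY major
HAVING AVG(credits) > 95

Result:
  Economics: avg=99.75
  Physics: avg=98.25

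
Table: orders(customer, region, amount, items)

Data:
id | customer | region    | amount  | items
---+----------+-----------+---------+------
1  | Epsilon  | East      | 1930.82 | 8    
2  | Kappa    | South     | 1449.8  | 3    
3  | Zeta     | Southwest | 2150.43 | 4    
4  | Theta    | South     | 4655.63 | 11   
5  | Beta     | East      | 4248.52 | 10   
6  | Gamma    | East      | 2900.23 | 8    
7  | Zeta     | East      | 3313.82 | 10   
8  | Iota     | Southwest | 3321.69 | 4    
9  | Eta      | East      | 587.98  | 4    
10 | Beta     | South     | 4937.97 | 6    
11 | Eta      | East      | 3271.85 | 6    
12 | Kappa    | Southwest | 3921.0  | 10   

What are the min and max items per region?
SELECT region, MIN(items), MAX(items)
FROM orders
GROUP BY region

Result:
  East: min=4, max=10
  South: min=3, max=11
  Southwest: min=4, max=10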